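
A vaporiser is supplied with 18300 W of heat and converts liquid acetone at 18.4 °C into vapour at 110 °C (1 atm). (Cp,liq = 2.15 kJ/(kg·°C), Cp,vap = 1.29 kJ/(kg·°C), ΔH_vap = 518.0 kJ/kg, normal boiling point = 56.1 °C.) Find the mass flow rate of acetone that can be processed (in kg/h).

ṁ = 98.5 kg/h

Δh = 2.15×(56.1−18.4) + 518.0 + 1.29×(110−56.1) = 668.59 kJ/kg
Q = 18300 W = 18.3 kJ/s = 65880 kJ/h
ṁ = Q/Δh = 65880 / 668.59 = 98.536 kg/h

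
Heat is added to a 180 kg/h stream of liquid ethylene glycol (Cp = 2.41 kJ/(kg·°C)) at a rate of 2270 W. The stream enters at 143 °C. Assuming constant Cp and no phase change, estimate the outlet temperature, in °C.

T_out = 162 °C

Q = 2270 W = 8172 kJ/h
ΔT = Q/(ṁ·Cp) = 8172/(180×2.41) = 18.838 K
T_out = 143 + 18.838 = 161.84 °C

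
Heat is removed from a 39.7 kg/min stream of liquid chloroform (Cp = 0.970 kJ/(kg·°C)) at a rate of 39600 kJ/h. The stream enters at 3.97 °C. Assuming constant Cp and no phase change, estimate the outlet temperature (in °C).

Q = 39600 kJ/h = 660 kJ/min
ΔT = Q/(ṁ·Cp) = 660/(39.7×0.970) = 17.139 K
T_out = 3.97 − 17.139 = -13.169 °C

T_out = -13.2 °C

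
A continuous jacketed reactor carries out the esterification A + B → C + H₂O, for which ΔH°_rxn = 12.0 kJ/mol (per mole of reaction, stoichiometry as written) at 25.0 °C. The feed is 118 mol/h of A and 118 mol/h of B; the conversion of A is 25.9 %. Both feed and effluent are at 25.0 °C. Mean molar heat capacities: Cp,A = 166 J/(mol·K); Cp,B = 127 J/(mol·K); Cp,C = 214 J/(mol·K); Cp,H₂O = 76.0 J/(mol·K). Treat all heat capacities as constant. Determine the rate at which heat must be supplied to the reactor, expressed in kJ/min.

Q_in = 6.11 kJ/min

Extent of reaction ξ = 0.259 × 118 = 30.562 mol/h
Reaction term: ξ·ΔH°_rxn = 30.562 × 12.0 = 366.74 kJ/h
Q = ΔH = 366.74 kJ/h = 0.10187 kW
Heat supplied = 6.1124 kJ/min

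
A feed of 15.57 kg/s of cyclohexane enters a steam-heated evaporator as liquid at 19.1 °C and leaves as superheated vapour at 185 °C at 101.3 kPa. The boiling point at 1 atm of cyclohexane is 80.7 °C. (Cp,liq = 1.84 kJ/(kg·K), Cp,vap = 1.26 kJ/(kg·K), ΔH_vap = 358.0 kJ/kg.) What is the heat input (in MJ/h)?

liquid 19.1→80.7 °C: 113.34 kJ/kg
vaporisation at 80.7 °C: 358 kJ/kg
vapour 80.7→185 °C: 131.42 kJ/kg
Δh = 113.34 + 358 + 131.42 = 602.76 kJ/kg
Q = ṁ·Δh = 15.57 kg/s × 602.76 kJ/kg = 9385 kJ/s
|Q| = 9385 kW = 33786 MJ/h

Q = 33800 MJ/h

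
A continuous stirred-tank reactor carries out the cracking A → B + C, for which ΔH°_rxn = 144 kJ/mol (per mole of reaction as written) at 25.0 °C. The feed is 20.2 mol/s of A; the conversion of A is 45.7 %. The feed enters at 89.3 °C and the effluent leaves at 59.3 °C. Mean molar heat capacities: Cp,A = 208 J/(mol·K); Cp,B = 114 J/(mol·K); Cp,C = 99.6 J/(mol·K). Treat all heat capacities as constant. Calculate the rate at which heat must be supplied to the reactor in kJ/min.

Q_in = 72300 kJ/min

Extent of reaction ξ = 0.457 × 20.2 = 9.2314 mol/s
Reaction term: ξ·ΔH°_rxn = 9.2314 × 144 = 1329.3 kJ/s
Sensible, feed 89.3→25 °C: -270.16 kJ/s
Outlet flows (mol/s): A 10.969, B 9.2314, C 9.2314
Sensible, products 25→59.3 °C: 145.89 kJ/s
Q = ΔH = 1205 kJ/s = 1205 kW
Heat supplied = 72303 kJ/min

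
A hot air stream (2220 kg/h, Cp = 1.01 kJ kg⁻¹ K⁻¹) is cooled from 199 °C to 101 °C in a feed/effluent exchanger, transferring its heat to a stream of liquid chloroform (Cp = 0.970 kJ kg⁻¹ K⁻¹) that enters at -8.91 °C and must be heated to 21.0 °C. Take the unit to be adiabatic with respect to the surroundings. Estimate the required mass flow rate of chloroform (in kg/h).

Heat released by hot stream: Q = 2220 × 1.01 × (199 − 101) = 219740 kJ/h
Energy balance on cold side (adiabatic exchanger): Q = ṁ_c·Cp_c·(T_c,out − T_c,in)
ṁ_c = 219740 / [0.970 × (21.0 − -8.91)] = 7573.8 kg/h

ṁ_c = 7570 kg/h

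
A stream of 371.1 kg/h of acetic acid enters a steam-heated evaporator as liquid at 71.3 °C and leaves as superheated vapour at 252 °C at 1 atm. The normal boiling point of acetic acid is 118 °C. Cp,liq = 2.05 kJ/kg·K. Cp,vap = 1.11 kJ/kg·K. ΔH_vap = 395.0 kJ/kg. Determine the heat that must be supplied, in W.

liquid 71.3→118 °C: 95.735 kJ/kg
vaporisation at 118 °C: 395 kJ/kg
vapour 118→252 °C: 148.74 kJ/kg
Δh = 95.735 + 395 + 148.74 = 639.48 kJ/kg
Q = ṁ·Δh = 371.1 kg/h × 639.48 kJ/kg = 237310 kJ/h
|Q| = 65.919 kW = 65919 W

Q = 65900 W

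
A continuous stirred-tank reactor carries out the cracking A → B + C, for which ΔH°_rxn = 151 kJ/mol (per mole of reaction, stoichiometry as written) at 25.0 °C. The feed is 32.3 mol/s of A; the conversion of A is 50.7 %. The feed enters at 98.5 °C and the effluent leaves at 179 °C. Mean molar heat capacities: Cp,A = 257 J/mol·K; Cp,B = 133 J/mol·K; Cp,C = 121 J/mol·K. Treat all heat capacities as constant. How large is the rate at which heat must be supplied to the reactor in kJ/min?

Q_in = 188000 kJ/min

Extent of reaction ξ = 0.507 × 32.3 = 16.376 mol/s
Reaction term: ξ·ΔH°_rxn = 16.376 × 151 = 2472.8 kJ/s
Sensible, feed 98.5→25 °C: -610.13 kJ/s
Outlet flows (mol/s): A 15.924, B 16.376, C 16.376
Sensible, products 25→179 °C: 1270.8 kJ/s
Q = ΔH = 3133.5 kJ/s = 3133.5 kW
Heat supplied = 188010 kJ/min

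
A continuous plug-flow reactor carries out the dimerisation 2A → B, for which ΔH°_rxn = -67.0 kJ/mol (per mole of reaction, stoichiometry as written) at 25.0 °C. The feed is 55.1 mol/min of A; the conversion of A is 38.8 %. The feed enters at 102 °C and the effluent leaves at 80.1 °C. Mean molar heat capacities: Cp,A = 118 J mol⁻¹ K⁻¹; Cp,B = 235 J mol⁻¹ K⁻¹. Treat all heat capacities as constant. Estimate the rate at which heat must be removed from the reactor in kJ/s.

Q_out = 14.3 kJ/s

Extent of reaction ξ = 0.388 × 55.1 / 2 = 10.689 mol/min
Reaction term: ξ·ΔH°_rxn = 10.689 × -67.0 = -716.19 kJ/min
Sensible, feed 102→25 °C: -500.64 kJ/min
Outlet flows (mol/min): A 33.721, B 10.689
Sensible, products 25→80.1 °C: 357.66 kJ/min
Q = ΔH = -859.17 kJ/min = -14.319 kW
Heat removed = 14.319 kJ/s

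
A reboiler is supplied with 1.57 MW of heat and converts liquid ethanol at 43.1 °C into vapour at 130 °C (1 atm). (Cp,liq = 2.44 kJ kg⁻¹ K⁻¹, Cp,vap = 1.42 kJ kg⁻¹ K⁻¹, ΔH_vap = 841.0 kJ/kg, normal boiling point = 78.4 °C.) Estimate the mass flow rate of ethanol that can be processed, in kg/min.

Δh = 2.44×(78.4−43.1) + 841.0 + 1.42×(130−78.4) = 1000.4 kJ/kg
Q = 1.57 MW = 1570 kJ/s = 94200 kJ/min
ṁ = Q/Δh = 94200 / 1000.4 = 94.162 kg/min

ṁ = 94.2 kg/min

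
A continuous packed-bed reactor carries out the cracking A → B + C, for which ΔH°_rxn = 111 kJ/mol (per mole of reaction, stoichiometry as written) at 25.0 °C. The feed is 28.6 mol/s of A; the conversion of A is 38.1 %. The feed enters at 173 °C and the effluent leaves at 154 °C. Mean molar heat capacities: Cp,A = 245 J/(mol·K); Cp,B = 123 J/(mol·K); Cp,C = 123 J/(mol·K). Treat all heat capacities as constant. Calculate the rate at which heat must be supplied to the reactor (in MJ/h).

Q_in = 3880 MJ/h

Extent of reaction ξ = 0.381 × 28.6 = 10.897 mol/s
Reaction term: ξ·ΔH°_rxn = 10.897 × 111 = 1209.5 kJ/s
Sensible, feed 173→25 °C: -1037 kJ/s
Outlet flows (mol/s): A 17.703, B 10.897, C 10.897
Sensible, products 25→154 °C: 905.31 kJ/s
Q = ΔH = 1077.8 kJ/s = 1077.8 kW
Heat supplied = 3880.1 MJ/h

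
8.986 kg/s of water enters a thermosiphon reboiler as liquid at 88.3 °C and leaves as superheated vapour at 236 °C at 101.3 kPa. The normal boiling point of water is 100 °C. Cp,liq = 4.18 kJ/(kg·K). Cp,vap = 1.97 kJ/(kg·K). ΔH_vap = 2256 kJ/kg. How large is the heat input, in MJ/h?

liquid 88.3→100 °C: 48.906 kJ/kg
vaporisation at 100 °C: 2256 kJ/kg
vapour 100→236 °C: 267.92 kJ/kg
Δh = 48.906 + 2256 + 267.92 = 2572.8 kJ/kg
Q = ṁ·Δh = 8.986 kg/s × 2572.8 kJ/kg = 23119 kJ/s
|Q| = 23119 kW = 83230 MJ/h

Q = 83200 MJ/h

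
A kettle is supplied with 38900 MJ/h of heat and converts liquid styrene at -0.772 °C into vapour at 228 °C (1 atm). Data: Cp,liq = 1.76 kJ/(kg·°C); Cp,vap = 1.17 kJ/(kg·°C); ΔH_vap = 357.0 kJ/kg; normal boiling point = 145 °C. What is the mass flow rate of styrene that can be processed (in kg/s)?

Δh = 1.76×(145−-0.772) + 357.0 + 1.17×(228−145) = 710.67 kJ/kg
Q = 38900 MJ/h = 10806 kJ/s = 10806 kJ/s
ṁ = Q/Δh = 10806 / 710.67 = 15.205 kg/s

ṁ = 15.2 kg/s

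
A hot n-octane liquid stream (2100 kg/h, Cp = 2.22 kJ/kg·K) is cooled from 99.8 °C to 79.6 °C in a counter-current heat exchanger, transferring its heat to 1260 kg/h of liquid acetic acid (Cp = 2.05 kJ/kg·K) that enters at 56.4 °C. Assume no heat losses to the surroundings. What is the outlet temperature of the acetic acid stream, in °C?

Heat released by hot stream: Q = 2100 × 2.22 × (99.8 − 79.6) = 94172 kJ/h
Energy balance on cold side (adiabatic exchanger): Q = ṁ_c·Cp_c·(T_c,out − T_c,in)
T_c,out = 56.4 + 94172/(1260 × 2.05) = 92.859 °C

T_c,out = 92.9 °C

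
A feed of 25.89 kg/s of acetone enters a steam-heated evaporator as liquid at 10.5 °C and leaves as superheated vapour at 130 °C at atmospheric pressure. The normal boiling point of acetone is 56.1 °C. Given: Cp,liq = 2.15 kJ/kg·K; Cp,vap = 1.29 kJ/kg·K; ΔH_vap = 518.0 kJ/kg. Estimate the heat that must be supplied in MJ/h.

Q = 66300 MJ/h

liquid 10.5→56.1 °C: 98.04 kJ/kg
vaporisation at 56.1 °C: 518 kJ/kg
vapour 56.1→130 °C: 95.331 kJ/kg
Δh = 98.04 + 518 + 95.331 = 711.37 kJ/kg
Q = ṁ·Δh = 25.89 kg/s × 711.37 kJ/kg = 18417 kJ/s
|Q| = 18417 kW = 66303 MJ/h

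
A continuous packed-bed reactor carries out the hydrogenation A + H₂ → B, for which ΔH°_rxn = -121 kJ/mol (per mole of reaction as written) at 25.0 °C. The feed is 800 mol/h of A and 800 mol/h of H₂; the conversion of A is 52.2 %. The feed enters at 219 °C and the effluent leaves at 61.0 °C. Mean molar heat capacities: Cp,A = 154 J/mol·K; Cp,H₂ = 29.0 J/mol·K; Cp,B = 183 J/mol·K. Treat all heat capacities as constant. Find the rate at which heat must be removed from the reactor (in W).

Extent of reaction ξ = 0.522 × 800 = 417.6 mol/h
Reaction term: ξ·ΔH°_rxn = 417.6 × -121 = -50530 kJ/h
Sensible, feed 219→25 °C: -28402 kJ/h
Outlet flows (mol/h): A 382.4, H₂ 382.4, B 417.6
Sensible, products 25→61.0 °C: 5270.4 kJ/h
Q = ΔH = -73661 kJ/h = -20.461 kW
Heat removed = 20461 W

Q_out = 20500 W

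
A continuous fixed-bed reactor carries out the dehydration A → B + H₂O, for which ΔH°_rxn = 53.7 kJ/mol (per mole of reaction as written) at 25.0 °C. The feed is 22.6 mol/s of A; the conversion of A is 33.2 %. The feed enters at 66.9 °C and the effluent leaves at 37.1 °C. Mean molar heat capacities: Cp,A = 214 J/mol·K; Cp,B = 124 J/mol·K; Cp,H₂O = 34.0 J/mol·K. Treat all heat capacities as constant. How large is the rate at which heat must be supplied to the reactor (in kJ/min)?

Extent of reaction ξ = 0.332 × 22.6 = 7.5032 mol/s
Reaction term: ξ·ΔH°_rxn = 7.5032 × 53.7 = 402.92 kJ/s
Sensible, feed 66.9→25 °C: -202.65 kJ/s
Outlet flows (mol/s): A 15.097, B 7.5032, H₂O 7.5032
Sensible, products 25→37.1 °C: 53.436 kJ/s
Q = ΔH = 253.71 kJ/s = 253.71 kW
Heat supplied = 15223 kJ/min

Q_in = 15200 kJ/min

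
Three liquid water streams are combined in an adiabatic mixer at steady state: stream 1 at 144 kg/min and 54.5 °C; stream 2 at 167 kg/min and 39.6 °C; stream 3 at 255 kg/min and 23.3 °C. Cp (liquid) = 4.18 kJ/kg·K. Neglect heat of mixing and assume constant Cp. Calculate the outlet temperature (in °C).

Energy balance with Q = 0: Σ ṁᵢCp,ᵢ(T_out − Tᵢ) = 0
Σ ṁᵢCp,ᵢTᵢ = 144×4.18×54.5 + 167×4.18×39.6 + 255×4.18×23.3 = 85283
Σ ṁᵢCp,ᵢ = 144×4.18 + 167×4.18 + 255×4.18 = 2365.9
T_out = 85283 / 2365.9 = 36.047 °C

T_out = 36.0 °C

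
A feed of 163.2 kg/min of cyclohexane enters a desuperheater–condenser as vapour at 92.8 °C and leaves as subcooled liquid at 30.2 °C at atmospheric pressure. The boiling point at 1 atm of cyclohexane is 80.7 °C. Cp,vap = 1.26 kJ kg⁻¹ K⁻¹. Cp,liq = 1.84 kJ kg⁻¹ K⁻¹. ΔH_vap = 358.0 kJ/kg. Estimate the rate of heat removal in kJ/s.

Q_c = 1270 kJ/s

vapour 92.8→80.7 °C: -15.246 kJ/kg
condensation at 80.7 °C: -358 kJ/kg
liquid 80.7→30.2 °C: -92.92 kJ/kg
Δh = -15.246 + -358 + -92.92 = -466.17 kJ/kg
Q = ṁ·Δh = 163.2 kg/min × -466.17 kJ/kg = -76078 kJ/min
|Q| = 1268 kW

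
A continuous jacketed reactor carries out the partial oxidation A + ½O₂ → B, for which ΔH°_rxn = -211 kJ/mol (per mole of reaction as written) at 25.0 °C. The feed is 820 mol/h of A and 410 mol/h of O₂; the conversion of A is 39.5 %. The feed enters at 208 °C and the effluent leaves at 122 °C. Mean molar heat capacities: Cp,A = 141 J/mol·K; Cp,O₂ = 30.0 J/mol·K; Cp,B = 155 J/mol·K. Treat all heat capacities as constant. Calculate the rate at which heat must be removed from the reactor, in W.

Q_out = 22000 W

Extent of reaction ξ = 0.395 × 820 = 323.9 mol/h
Reaction term: ξ·ΔH°_rxn = 323.9 × -211 = -68343 kJ/h
Sensible, feed 208→25 °C: -23409 kJ/h
Outlet flows (mol/h): A 496.1, O₂ 248.05, B 323.9
Sensible, products 25→122 °C: 12377 kJ/h
Q = ΔH = -79375 kJ/h = -22.049 kW
Heat removed = 22049 W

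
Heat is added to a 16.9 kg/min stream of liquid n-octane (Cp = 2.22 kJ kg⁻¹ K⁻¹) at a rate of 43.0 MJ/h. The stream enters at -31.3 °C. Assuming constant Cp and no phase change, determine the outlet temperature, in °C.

Q = 43.0 MJ/h = 716.67 kJ/min
ΔT = Q/(ṁ·Cp) = 716.67/(16.9×2.22) = 19.102 K
T_out = -31.3 + 19.102 = -12.198 °C

T_out = -12.2 °C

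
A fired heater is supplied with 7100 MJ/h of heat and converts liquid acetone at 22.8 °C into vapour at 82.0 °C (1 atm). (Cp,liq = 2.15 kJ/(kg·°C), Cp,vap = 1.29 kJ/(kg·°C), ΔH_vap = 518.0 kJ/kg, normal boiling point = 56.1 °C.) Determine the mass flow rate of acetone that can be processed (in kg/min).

Δh = 2.15×(56.1−22.8) + 518.0 + 1.29×(82.0−56.1) = 623.01 kJ/kg
Q = 7100 MJ/h = 1972.2 kJ/s = 118330 kJ/min
ṁ = Q/Δh = 118330 / 623.01 = 189.94 kg/min

ṁ = 190 kg/min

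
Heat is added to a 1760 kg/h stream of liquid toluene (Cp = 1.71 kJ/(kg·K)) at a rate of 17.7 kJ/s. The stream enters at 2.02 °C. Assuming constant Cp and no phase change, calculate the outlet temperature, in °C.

T_out = 23.2 °C

Q = 17.7 kJ/s = 63720 kJ/h
ΔT = Q/(ṁ·Cp) = 63720/(1760×1.71) = 21.172 K
T_out = 2.02 + 21.172 = 23.192 °C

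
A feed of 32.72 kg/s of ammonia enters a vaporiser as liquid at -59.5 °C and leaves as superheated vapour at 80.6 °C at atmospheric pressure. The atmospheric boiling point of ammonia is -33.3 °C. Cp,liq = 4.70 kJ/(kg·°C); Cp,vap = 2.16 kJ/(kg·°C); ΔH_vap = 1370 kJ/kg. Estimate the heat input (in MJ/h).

Q = 205000 MJ/h

liquid -59.5→-33.3 °C: 123.14 kJ/kg
vaporisation at -33.3 °C: 1370 kJ/kg
vapour -33.3→80.6 °C: 246.02 kJ/kg
Δh = 123.14 + 1370 + 246.02 = 1739.2 kJ/kg
Q = ṁ·Δh = 32.72 kg/s × 1739.2 kJ/kg = 56905 kJ/s
|Q| = 56905 kW = 204860 MJ/h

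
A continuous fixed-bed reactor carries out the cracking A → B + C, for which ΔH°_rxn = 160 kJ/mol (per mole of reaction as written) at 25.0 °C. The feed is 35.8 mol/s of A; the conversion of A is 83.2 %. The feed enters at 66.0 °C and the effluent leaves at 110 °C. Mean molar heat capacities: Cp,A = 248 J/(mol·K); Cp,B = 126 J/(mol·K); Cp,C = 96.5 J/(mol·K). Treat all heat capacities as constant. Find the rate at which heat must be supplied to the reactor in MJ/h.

Extent of reaction ξ = 0.832 × 35.8 = 29.786 mol/s
Reaction term: ξ·ΔH°_rxn = 29.786 × 160 = 4765.7 kJ/s
Sensible, feed 66.0→25 °C: -364.01 kJ/s
Outlet flows (mol/s): A 6.0144, B 29.786, C 29.786
Sensible, products 25→110 °C: 690.1 kJ/s
Q = ΔH = 5091.8 kJ/s = 5091.8 kW
Heat supplied = 18330 MJ/h

Q_in = 18300 MJ/h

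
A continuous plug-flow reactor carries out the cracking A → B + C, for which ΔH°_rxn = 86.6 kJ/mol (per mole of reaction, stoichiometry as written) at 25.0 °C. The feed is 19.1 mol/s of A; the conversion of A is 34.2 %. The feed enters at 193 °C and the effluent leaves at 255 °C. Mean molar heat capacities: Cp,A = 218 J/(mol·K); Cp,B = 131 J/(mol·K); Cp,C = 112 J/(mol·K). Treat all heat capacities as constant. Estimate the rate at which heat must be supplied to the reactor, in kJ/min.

Q_in = 51700 kJ/min

Extent of reaction ξ = 0.342 × 19.1 = 6.5322 mol/s
Reaction term: ξ·ΔH°_rxn = 6.5322 × 86.6 = 565.69 kJ/s
Sensible, feed 193→25 °C: -699.52 kJ/s
Outlet flows (mol/s): A 12.568, B 6.5322, C 6.5322
Sensible, products 25→255 °C: 995.23 kJ/s
Q = ΔH = 861.4 kJ/s = 861.4 kW
Heat supplied = 51684 kJ/min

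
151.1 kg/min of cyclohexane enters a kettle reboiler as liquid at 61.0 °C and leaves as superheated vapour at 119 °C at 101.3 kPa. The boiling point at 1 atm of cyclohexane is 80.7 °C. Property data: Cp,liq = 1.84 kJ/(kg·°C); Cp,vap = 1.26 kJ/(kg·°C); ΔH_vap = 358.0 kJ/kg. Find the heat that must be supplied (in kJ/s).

liquid 61.0→80.7 °C: 36.248 kJ/kg
vaporisation at 80.7 °C: 358 kJ/kg
vapour 80.7→119 °C: 48.258 kJ/kg
Δh = 36.248 + 358 + 48.258 = 442.51 kJ/kg
Q = ṁ·Δh = 151.1 kg/min × 442.51 kJ/kg = 66863 kJ/min
|Q| = 1114.4 kW

Q = 1110 kJ/s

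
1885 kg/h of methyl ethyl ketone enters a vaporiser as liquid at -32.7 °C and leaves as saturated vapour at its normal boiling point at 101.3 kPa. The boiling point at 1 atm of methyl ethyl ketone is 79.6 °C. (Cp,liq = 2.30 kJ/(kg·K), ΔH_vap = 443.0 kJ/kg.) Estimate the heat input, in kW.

liquid -32.7→79.6 °C: 258.29 kJ/kg
vaporisation at 79.6 °C: 443 kJ/kg
Δh = 258.29 + 443 = 701.29 kJ/kg
Q = ṁ·Δh = 1885 kg/h × 701.29 kJ/kg = 1.3219e+06 kJ/h
|Q| = 367.2 kW

Q = 367 kW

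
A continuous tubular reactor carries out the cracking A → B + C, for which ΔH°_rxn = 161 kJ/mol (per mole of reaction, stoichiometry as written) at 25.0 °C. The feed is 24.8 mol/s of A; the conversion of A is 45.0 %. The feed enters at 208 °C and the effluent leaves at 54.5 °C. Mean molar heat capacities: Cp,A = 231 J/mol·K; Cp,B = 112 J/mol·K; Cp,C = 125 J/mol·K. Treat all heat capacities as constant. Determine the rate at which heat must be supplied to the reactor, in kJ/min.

Extent of reaction ξ = 0.450 × 24.8 = 11.16 mol/s
Reaction term: ξ·ΔH°_rxn = 11.16 × 161 = 1796.8 kJ/s
Sensible, feed 208→25 °C: -1048.4 kJ/s
Outlet flows (mol/s): A 13.64, B 11.16, C 11.16
Sensible, products 25→54.5 °C: 170.97 kJ/s
Q = ΔH = 919.36 kJ/s = 919.36 kW
Heat supplied = 55162 kJ/min

Q_in = 55200 kJ/min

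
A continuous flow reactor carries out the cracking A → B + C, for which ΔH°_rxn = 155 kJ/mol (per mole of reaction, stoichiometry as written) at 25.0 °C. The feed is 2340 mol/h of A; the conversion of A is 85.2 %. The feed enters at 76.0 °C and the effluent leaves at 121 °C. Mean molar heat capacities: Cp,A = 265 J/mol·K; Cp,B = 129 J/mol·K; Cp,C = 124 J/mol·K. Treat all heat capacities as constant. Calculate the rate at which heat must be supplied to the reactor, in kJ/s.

Q_in = 93.0 kJ/s

Extent of reaction ξ = 0.852 × 2340 = 1993.7 mol/h
Reaction term: ξ·ΔH°_rxn = 1993.7 × 155 = 309020 kJ/h
Sensible, feed 76.0→25 °C: -31625 kJ/h
Outlet flows (mol/h): A 346.32, B 1993.7, C 1993.7
Sensible, products 25→121 °C: 57233 kJ/h
Q = ΔH = 334630 kJ/h = 92.952 kW
Heat supplied = 92.952 kJ/s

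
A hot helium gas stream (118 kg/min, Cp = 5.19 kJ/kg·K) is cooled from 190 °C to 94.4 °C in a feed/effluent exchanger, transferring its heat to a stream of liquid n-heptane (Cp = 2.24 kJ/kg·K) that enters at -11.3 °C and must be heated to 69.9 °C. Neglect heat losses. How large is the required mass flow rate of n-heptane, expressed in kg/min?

ṁ_c = 322 kg/min

Heat released by hot stream: Q = 118 × 5.19 × (190 − 94.4) = 58547 kJ/min
Energy balance on cold side (adiabatic exchanger): Q = ṁ_c·Cp_c·(T_c,out − T_c,in)
ṁ_c = 58547 / [2.24 × (69.9 − -11.3)] = 321.89 kg/min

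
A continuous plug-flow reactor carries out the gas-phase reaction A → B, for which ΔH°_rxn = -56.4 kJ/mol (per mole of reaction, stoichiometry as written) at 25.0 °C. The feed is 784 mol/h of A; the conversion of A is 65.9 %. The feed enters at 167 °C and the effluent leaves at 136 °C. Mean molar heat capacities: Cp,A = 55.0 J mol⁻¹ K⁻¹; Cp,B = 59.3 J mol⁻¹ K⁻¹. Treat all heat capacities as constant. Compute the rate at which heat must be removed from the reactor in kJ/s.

Extent of reaction ξ = 0.659 × 784 = 516.66 mol/h
Reaction term: ξ·ΔH°_rxn = 516.66 × -56.4 = -29139 kJ/h
Sensible, feed 167→25 °C: -6123 kJ/h
Outlet flows (mol/h): A 267.34, B 516.66
Sensible, products 25→136 °C: 5032.9 kJ/h
Q = ΔH = -30230 kJ/h = -8.3971 kW
Heat removed = 8.3971 kJ/s

Q_out = 8.40 kJ/s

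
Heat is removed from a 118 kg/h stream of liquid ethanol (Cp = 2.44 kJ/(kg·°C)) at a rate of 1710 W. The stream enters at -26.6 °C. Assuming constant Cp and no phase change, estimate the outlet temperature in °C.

T_out = -48.0 °C

Q = 1710 W = 6156 kJ/h
ΔT = Q/(ṁ·Cp) = 6156/(118×2.44) = 21.381 K
T_out = -26.6 − 21.381 = -47.981 °C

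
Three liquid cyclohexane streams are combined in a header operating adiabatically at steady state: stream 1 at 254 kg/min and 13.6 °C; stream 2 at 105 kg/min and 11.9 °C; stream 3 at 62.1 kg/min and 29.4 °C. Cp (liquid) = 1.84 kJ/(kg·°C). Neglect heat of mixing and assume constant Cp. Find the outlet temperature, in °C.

Adiabatic, steady state ⇒ Σ ṁᵢCp,ᵢ(T_out − Tᵢ) = 0
Σ ṁᵢCp,ᵢTᵢ = 254×1.84×13.6 + 105×1.84×11.9 + 62.1×1.84×29.4 = 12015
Σ ṁᵢCp,ᵢ = 254×1.84 + 105×1.84 + 62.1×1.84 = 774.82
T_out = 12015 / 774.82 = 15.506 °C

T_out = 15.5 °C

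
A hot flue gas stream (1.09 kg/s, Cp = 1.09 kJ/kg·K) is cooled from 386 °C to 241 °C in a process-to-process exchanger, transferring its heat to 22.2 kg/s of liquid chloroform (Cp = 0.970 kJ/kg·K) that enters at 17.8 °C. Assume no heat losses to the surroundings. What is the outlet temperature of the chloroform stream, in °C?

Heat released by hot stream: Q = 1.09 × 1.09 × (386 − 241) = 172.27 kJ/s
Energy balance on cold side (adiabatic exchanger): Q = ṁ_c·Cp_c·(T_c,out − T_c,in)
T_c,out = 17.8 + 172.27/(22.2 × 0.970) = 25.8 °C

T_c,out = 25.8 °C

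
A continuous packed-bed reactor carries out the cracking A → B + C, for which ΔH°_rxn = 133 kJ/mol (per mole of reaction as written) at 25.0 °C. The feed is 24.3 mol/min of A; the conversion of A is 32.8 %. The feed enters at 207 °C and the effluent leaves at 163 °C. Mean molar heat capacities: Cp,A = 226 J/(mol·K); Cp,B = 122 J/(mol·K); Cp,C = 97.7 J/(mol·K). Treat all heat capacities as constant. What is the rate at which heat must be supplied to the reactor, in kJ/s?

Extent of reaction ξ = 0.328 × 24.3 = 7.9704 mol/min
Reaction term: ξ·ΔH°_rxn = 7.9704 × 133 = 1060.1 kJ/min
Sensible, feed 207→25 °C: -999.51 kJ/min
Outlet flows (mol/min): A 16.33, B 7.9704, C 7.9704
Sensible, products 25→163 °C: 750.94 kJ/min
Q = ΔH = 811.49 kJ/min = 13.525 kW
Heat supplied = 13.525 kJ/s

Q_in = 13.5 kJ/s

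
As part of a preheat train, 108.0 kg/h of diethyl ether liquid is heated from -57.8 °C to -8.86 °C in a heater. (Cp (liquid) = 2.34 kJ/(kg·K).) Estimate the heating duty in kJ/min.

Q = 206 kJ/min

Q = ṁ·Cp·ΔT = 108.0 × 2.34 × (-8.86 − -57.8) = 12368 kJ/h
Converting: 12368 / 3600 s = 3.4356 kW
Heating duty = 206.14 kJ/min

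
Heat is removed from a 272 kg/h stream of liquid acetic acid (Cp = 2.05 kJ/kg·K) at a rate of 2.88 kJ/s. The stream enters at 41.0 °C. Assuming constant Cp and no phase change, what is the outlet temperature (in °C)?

T_out = 22.4 °C

Q = 2.88 kJ/s = 10368 kJ/h
ΔT = Q/(ṁ·Cp) = 10368/(272×2.05) = 18.594 K
T_out = 41.0 − 18.594 = 22.406 °C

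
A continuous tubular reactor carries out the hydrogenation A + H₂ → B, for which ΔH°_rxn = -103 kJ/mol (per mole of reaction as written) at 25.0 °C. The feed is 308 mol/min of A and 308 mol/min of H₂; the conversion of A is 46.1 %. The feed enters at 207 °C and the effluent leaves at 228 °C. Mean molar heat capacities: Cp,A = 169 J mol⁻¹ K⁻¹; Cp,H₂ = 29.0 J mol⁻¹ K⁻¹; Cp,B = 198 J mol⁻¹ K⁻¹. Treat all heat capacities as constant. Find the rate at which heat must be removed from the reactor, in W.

Extent of reaction ξ = 0.461 × 308 = 141.99 mol/min
Reaction term: ξ·ΔH°_rxn = 141.99 × -103 = -14625 kJ/min
Sensible, feed 207→25 °C: -11099 kJ/min
Outlet flows (mol/min): A 166.01, H₂ 166.01, B 141.99
Sensible, products 25→228 °C: 12380 kJ/min
Q = ΔH = -13344 kJ/min = -222.4 kW
Heat removed = 222400 W

Q_out = 222000 W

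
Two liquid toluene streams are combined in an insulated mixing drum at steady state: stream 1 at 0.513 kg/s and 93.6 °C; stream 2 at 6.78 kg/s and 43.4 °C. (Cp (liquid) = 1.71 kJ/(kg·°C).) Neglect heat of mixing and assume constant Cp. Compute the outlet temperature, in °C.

No heat crosses the boundary, so H_out = H_in.
T_out = Σ ṁᵢCp,ᵢTᵢ / Σ ṁᵢCp,ᵢ
      = 585.28 / 12.471 = 46.931 °C

T_out = 46.9 °C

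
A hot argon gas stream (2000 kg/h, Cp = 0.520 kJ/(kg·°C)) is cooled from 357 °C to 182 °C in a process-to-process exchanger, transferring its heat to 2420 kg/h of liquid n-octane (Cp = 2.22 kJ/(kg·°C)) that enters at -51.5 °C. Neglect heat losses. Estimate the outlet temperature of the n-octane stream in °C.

T_c,out = -17.6 °C

Heat released by hot stream: Q = 2000 × 0.520 × (357 − 182) = 182000 kJ/h
Energy balance on cold side (adiabatic exchanger): Q = ṁ_c·Cp_c·(T_c,out − T_c,in)
T_c,out = -51.5 + 182000/(2420 × 2.22) = -17.623 °C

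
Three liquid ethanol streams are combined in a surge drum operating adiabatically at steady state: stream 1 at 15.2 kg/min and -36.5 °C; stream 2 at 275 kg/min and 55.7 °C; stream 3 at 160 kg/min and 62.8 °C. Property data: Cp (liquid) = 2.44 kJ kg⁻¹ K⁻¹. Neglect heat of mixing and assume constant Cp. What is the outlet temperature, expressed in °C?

Energy balance with Q = 0: Σ ṁᵢCp,ᵢ(T_out − Tᵢ) = 0
Σ ṁᵢCp,ᵢTᵢ = 15.2×2.44×-36.5 + 275×2.44×55.7 + 160×2.44×62.8 = 60538
Σ ṁᵢCp,ᵢ = 15.2×2.44 + 275×2.44 + 160×2.44 = 1098.5
T_out = 60538 / 1098.5 = 55.11 °C

T_out = 55.1 °C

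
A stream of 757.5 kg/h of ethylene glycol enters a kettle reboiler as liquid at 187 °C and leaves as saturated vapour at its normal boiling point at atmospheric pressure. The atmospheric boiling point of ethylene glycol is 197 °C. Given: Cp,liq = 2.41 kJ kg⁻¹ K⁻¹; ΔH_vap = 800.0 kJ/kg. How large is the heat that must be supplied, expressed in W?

Q = 173000 W

liquid 187→197 °C: 24.1 kJ/kg
vaporisation at 197 °C: 800 kJ/kg
Δh = 24.1 + 800 = 824.1 kJ/kg
Q = ṁ·Δh = 757.5 kg/h × 824.1 kJ/kg = 624260 kJ/h
|Q| = 173.4 kW = 173400 W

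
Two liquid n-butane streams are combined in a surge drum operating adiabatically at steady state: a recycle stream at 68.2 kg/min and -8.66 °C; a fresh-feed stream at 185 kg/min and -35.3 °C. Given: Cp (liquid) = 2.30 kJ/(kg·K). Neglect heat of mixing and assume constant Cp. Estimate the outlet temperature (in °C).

T_out = -28.1 °C

Energy balance with Q = 0: Σ ṁᵢCp,ᵢ(T_out − Tᵢ) = 0
T_out = Σ ṁᵢCp,ᵢTᵢ / Σ ṁᵢCp,ᵢ
      = -16379 / 582.36 = -28.124 °C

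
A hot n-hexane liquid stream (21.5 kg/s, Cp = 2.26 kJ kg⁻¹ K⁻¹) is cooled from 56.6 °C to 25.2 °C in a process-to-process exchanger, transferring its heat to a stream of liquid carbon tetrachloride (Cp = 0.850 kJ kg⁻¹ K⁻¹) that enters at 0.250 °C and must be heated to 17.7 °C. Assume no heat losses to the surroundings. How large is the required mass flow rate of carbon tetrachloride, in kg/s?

Heat released by hot stream: Q = 21.5 × 2.26 × (56.6 − 25.2) = 1525.7 kJ/s
Energy balance on cold side (adiabatic exchanger): Q = ṁ_c·Cp_c·(T_c,out − T_c,in)
ṁ_c = 1525.7 / [0.850 × (17.7 − 0.250)] = 102.86 kg/s

ṁ_c = 103 kg/s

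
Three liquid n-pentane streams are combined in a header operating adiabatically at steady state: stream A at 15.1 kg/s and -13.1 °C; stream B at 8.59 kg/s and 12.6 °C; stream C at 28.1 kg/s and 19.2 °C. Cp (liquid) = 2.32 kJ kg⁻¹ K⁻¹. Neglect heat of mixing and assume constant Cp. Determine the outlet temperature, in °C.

T_out = 8.69 °C

Adiabatic, steady state ⇒ Σ ṁᵢCp,ᵢ(T_out − Tᵢ) = 0
Σ ṁᵢCp,ᵢTᵢ = 15.1×2.32×-13.1 + 8.59×2.32×12.6 + 28.1×2.32×19.2 = 1043.9
Σ ṁᵢCp,ᵢ = 15.1×2.32 + 8.59×2.32 + 28.1×2.32 = 120.15
T_out = 1043.9 / 120.15 = 8.6879 °C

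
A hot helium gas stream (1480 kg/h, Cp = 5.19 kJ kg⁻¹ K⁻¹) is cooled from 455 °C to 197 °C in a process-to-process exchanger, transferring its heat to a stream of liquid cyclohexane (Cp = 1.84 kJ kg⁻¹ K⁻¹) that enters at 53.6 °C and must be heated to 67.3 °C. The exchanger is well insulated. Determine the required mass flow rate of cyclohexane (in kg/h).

Heat released by hot stream: Q = 1480 × 5.19 × (455 − 197) = 1.9817e+06 kJ/h
Energy balance on cold side (adiabatic exchanger): Q = ṁ_c·Cp_c·(T_c,out − T_c,in)
ṁ_c = 1.9817e+06 / [1.84 × (67.3 − 53.6)] = 78616 kg/h

ṁ_c = 78600 kg/h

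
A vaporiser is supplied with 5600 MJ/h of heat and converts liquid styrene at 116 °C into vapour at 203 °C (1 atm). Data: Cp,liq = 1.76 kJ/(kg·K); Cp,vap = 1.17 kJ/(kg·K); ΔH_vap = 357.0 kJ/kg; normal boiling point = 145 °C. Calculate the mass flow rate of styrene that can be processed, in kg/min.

ṁ = 196 kg/min

Δh = 1.76×(145−116) + 357.0 + 1.17×(203−145) = 475.9 kJ/kg
Q = 5600 MJ/h = 1555.6 kJ/s = 93333 kJ/min
ṁ = Q/Δh = 93333 / 475.9 = 196.12 kg/min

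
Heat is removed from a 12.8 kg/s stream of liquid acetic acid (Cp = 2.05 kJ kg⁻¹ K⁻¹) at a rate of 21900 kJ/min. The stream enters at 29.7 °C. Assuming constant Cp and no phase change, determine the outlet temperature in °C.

T_out = 15.8 °C

Q = 21900 kJ/min = 365 kJ/s
ΔT = Q/(ṁ·Cp) = 365/(12.8×2.05) = 13.91 K
T_out = 29.7 − 13.91 = 15.79 °C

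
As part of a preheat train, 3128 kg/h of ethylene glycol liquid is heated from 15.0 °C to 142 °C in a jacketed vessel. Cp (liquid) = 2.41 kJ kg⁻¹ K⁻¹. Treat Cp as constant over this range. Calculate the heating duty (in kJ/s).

Q = 266 kJ/s

Q = ṁ·Cp·ΔT = 3128 × 2.41 × (142 − 15.0) = 957390 kJ/h
Converting: 957390 / 3600 s = 265.94 kW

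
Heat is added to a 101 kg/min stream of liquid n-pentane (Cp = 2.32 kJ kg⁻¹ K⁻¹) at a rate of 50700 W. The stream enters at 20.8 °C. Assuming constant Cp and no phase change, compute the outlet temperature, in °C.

Q = 50700 W = 3042 kJ/min
ΔT = Q/(ṁ·Cp) = 3042/(101×2.32) = 12.982 K
T_out = 20.8 + 12.982 = 33.782 °C

T_out = 33.8 °C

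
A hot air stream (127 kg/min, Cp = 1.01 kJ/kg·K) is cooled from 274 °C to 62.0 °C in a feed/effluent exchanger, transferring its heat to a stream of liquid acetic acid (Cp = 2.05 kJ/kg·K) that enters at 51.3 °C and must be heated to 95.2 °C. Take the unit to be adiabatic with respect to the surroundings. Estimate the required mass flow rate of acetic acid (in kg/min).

Heat released by hot stream: Q = 127 × 1.01 × (274 − 62.0) = 27193 kJ/min
Energy balance on cold side (adiabatic exchanger): Q = ṁ_c·Cp_c·(T_c,out − T_c,in)
ṁ_c = 27193 / [2.05 × (95.2 − 51.3)] = 302.16 kg/min

ṁ_c = 302 kg/min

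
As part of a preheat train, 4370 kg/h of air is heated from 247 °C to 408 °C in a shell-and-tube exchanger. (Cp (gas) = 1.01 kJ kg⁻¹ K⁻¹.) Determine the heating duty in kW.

Q = ṁ·Cp·ΔT = 4370 × 1.01 × (408 − 247) = 710610 kJ/h
Converting: 710610 / 3600 s = 197.39 kW

Q = 197 kW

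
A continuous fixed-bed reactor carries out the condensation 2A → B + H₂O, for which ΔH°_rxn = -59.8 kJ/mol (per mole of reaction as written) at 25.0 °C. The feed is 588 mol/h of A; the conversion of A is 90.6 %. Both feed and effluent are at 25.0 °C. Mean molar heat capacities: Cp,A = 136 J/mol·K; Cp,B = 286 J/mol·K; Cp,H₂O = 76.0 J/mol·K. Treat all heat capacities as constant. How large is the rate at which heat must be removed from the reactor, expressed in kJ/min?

Extent of reaction ξ = 0.906 × 588 / 2 = 266.36 mol/h
Reaction term: ξ·ΔH°_rxn = 266.36 × -59.8 = -15929 kJ/h
Q = ΔH = -15929 kJ/h = -4.4246 kW
Heat removed = 265.48 kJ/min

Q_out = 265 kJ/min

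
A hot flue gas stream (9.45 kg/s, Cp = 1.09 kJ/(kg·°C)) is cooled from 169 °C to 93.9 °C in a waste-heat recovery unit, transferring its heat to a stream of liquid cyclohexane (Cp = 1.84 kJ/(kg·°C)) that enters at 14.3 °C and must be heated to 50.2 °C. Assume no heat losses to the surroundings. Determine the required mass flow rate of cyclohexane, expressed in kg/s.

Heat released by hot stream: Q = 9.45 × 1.09 × (169 − 93.9) = 773.57 kJ/s
Energy balance on cold side (adiabatic exchanger): Q = ṁ_c·Cp_c·(T_c,out − T_c,in)
ṁ_c = 773.57 / [1.84 × (50.2 − 14.3)] = 11.711 kg/s

ṁ_c = 11.7 kg/s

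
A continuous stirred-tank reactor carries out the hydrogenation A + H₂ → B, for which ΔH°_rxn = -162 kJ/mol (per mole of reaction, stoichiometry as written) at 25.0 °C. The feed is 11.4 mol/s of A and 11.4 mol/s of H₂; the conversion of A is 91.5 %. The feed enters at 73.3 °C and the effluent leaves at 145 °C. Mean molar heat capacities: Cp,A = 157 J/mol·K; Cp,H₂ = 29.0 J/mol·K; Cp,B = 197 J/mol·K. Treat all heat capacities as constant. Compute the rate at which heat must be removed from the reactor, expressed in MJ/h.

Extent of reaction ξ = 0.915 × 11.4 = 10.431 mol/s
Reaction term: ξ·ΔH°_rxn = 10.431 × -162 = -1689.8 kJ/s
Sensible, feed 73.3→25 °C: -102.42 kJ/s
Outlet flows (mol/s): A 0.969, H₂ 0.969, B 10.431
Sensible, products 25→145 °C: 268.22 kJ/s
Q = ΔH = -1524 kJ/s = -1524 kW
Heat removed = 5486.5 MJ/h

Q_out = 5490 MJ/h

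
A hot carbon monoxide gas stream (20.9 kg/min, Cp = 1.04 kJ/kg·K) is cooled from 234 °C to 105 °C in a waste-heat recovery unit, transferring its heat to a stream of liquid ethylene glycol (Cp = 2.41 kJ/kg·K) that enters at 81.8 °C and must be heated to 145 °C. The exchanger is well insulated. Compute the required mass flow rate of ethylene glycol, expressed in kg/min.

ṁ_c = 18.4 kg/min

Heat released by hot stream: Q = 20.9 × 1.04 × (234 − 105) = 2803.9 kJ/min
Energy balance on cold side (adiabatic exchanger): Q = ṁ_c·Cp_c·(T_c,out − T_c,in)
ṁ_c = 2803.9 / [2.41 × (145 − 81.8)] = 18.409 kg/min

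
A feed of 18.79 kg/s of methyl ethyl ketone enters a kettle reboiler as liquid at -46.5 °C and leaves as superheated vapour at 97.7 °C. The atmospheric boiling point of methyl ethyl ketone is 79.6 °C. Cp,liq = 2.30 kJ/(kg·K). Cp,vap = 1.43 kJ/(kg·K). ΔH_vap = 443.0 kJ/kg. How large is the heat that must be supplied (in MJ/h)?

liquid -46.5→79.6 °C: 290.03 kJ/kg
vaporisation at 79.6 °C: 443 kJ/kg
vapour 79.6→97.7 °C: 25.883 kJ/kg
Δh = 290.03 + 443 + 25.883 = 758.91 kJ/kg
Q = ṁ·Δh = 18.79 kg/s × 758.91 kJ/kg = 14260 kJ/s
|Q| = 14260 kW = 51336 MJ/h

Q = 51300 MJ/h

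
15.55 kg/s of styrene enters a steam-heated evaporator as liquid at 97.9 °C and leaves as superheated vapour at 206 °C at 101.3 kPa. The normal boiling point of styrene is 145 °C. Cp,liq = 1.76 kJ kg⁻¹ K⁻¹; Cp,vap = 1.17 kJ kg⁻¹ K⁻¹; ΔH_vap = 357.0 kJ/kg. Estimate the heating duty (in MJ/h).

Q = 28600 MJ/h

liquid 97.9→145 °C: 82.896 kJ/kg
vaporisation at 145 °C: 357 kJ/kg
vapour 145→206 °C: 71.37 kJ/kg
Δh = 82.896 + 357 + 71.37 = 511.27 kJ/kg
Q = ṁ·Δh = 15.55 kg/s × 511.27 kJ/kg = 7950.2 kJ/s
|Q| = 7950.2 kW = 28621 MJ/h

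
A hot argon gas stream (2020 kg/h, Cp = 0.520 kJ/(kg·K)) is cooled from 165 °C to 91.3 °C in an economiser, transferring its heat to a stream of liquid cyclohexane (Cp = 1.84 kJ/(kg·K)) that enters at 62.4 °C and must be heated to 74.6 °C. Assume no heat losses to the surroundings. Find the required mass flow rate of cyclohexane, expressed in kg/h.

Heat released by hot stream: Q = 2020 × 0.520 × (165 − 91.3) = 77414 kJ/h
Energy balance on cold side (adiabatic exchanger): Q = ṁ_c·Cp_c·(T_c,out − T_c,in)
ṁ_c = 77414 / [1.84 × (74.6 − 62.4)] = 3448.6 kg/h

ṁ_c = 3450 kg/h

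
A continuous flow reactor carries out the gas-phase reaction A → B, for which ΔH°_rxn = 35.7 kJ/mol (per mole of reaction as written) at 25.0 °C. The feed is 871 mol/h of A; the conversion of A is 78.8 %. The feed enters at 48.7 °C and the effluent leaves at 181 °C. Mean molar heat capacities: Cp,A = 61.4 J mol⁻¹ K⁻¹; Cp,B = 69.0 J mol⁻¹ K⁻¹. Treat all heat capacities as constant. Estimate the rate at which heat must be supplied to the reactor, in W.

Q_in = 9000 W

Extent of reaction ξ = 0.788 × 871 = 686.35 mol/h
Reaction term: ξ·ΔH°_rxn = 686.35 × 35.7 = 24503 kJ/h
Sensible, feed 48.7→25 °C: -1267.5 kJ/h
Outlet flows (mol/h): A 184.65, B 686.35
Sensible, products 25→181 °C: 9156.5 kJ/h
Q = ΔH = 32392 kJ/h = 8.9977 kW
Heat supplied = 8997.7 W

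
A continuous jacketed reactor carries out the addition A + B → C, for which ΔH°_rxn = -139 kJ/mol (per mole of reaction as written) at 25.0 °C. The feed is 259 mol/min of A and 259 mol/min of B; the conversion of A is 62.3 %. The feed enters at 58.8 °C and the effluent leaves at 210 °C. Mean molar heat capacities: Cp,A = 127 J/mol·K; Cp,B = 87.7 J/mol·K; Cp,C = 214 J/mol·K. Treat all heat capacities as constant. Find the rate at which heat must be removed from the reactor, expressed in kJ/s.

Q_out = 234 kJ/s

Extent of reaction ξ = 0.623 × 259 = 161.36 mol/min
Reaction term: ξ·ΔH°_rxn = 161.36 × -139 = -22429 kJ/min
Sensible, feed 58.8→25 °C: -1879.5 kJ/min
Outlet flows (mol/min): A 97.643, B 97.643, C 161.36
Sensible, products 25→210 °C: 10266 kJ/min
Q = ΔH = -14042 kJ/min = -234.03 kW
Heat removed = 234.03 kJ/s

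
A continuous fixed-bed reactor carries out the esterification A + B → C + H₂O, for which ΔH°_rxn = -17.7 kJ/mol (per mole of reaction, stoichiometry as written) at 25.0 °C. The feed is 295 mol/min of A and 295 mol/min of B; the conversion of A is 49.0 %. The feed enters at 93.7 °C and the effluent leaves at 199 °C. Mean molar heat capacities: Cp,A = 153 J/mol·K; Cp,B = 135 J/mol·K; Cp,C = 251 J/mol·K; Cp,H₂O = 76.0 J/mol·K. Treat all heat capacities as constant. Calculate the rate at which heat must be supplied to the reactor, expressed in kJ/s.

Extent of reaction ξ = 0.490 × 295 = 144.55 mol/min
Reaction term: ξ·ΔH°_rxn = 144.55 × -17.7 = -2558.5 kJ/min
Sensible, feed 93.7→25 °C: -5836.8 kJ/min
Outlet flows (mol/min): A 150.45, B 150.45, C 144.55, H₂O 144.55
Sensible, products 25→199 °C: 15764 kJ/min
Q = ΔH = 7368.7 kJ/min = 122.81 kW
Heat supplied = 122.81 kJ/s

Q_in = 123 kJ/s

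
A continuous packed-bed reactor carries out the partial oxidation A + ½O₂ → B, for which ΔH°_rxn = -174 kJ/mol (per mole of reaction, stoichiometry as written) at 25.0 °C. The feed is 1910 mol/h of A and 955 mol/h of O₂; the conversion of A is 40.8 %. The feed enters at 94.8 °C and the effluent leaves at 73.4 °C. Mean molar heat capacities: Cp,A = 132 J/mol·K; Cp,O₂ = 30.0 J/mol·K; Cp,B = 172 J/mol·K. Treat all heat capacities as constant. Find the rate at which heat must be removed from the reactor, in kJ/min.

Extent of reaction ξ = 0.408 × 1910 = 779.28 mol/h
Reaction term: ξ·ΔH°_rxn = 779.28 × -174 = -135590 kJ/h
Sensible, feed 94.8→25 °C: -19598 kJ/h
Outlet flows (mol/h): A 1130.7, O₂ 565.36, B 779.28
Sensible, products 25→73.4 °C: 14532 kJ/h
Q = ΔH = -140660 kJ/h = -39.072 kW
Heat removed = 2344.3 kJ/min

Q_out = 2340 kJ/min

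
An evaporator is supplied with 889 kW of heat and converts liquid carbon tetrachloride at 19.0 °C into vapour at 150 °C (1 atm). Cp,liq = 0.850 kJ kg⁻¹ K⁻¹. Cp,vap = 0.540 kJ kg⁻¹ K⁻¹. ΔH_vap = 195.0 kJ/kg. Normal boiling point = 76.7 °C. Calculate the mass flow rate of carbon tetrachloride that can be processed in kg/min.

ṁ = 188 kg/min

Δh = 0.850×(76.7−19.0) + 195.0 + 0.540×(150−76.7) = 283.63 kJ/kg
Q = 889 kW = 889 kJ/s = 53340 kJ/min
ṁ = Q/Δh = 53340 / 283.63 = 188.06 kg/min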